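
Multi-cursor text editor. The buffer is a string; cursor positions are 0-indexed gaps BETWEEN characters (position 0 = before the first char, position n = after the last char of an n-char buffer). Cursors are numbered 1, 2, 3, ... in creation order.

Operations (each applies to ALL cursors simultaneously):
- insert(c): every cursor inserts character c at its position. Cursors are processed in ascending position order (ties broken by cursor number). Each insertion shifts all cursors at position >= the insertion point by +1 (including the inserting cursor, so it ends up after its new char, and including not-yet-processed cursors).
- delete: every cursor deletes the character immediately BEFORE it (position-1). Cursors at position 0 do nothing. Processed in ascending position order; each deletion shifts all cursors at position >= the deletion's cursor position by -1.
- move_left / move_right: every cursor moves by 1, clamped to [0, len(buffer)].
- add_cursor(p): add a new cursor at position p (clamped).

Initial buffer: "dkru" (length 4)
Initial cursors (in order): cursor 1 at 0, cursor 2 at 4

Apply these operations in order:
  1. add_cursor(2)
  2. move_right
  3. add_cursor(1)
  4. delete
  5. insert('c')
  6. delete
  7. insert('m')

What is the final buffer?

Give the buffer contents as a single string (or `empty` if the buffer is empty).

After op 1 (add_cursor(2)): buffer="dkru" (len 4), cursors c1@0 c3@2 c2@4, authorship ....
After op 2 (move_right): buffer="dkru" (len 4), cursors c1@1 c3@3 c2@4, authorship ....
After op 3 (add_cursor(1)): buffer="dkru" (len 4), cursors c1@1 c4@1 c3@3 c2@4, authorship ....
After op 4 (delete): buffer="k" (len 1), cursors c1@0 c4@0 c2@1 c3@1, authorship .
After op 5 (insert('c')): buffer="cckcc" (len 5), cursors c1@2 c4@2 c2@5 c3@5, authorship 14.23
After op 6 (delete): buffer="k" (len 1), cursors c1@0 c4@0 c2@1 c3@1, authorship .
After op 7 (insert('m')): buffer="mmkmm" (len 5), cursors c1@2 c4@2 c2@5 c3@5, authorship 14.23

Answer: mmkmm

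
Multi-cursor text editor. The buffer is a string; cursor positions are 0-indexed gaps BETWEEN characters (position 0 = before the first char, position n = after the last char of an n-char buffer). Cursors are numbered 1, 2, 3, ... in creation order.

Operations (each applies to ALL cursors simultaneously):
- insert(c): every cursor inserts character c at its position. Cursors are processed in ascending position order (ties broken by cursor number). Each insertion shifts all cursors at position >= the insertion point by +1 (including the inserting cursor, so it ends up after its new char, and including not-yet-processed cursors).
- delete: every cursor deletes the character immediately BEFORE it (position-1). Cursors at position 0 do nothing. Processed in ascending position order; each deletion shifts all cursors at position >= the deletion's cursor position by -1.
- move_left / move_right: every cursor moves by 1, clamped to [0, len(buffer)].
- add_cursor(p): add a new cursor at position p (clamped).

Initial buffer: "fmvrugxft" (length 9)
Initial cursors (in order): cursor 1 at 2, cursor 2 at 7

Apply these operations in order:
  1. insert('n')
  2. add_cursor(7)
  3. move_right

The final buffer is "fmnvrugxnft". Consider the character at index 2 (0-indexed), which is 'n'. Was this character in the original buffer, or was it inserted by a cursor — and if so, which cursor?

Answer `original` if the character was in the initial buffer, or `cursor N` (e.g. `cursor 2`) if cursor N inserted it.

After op 1 (insert('n')): buffer="fmnvrugxnft" (len 11), cursors c1@3 c2@9, authorship ..1.....2..
After op 2 (add_cursor(7)): buffer="fmnvrugxnft" (len 11), cursors c1@3 c3@7 c2@9, authorship ..1.....2..
After op 3 (move_right): buffer="fmnvrugxnft" (len 11), cursors c1@4 c3@8 c2@10, authorship ..1.....2..
Authorship (.=original, N=cursor N): . . 1 . . . . . 2 . .
Index 2: author = 1

Answer: cursor 1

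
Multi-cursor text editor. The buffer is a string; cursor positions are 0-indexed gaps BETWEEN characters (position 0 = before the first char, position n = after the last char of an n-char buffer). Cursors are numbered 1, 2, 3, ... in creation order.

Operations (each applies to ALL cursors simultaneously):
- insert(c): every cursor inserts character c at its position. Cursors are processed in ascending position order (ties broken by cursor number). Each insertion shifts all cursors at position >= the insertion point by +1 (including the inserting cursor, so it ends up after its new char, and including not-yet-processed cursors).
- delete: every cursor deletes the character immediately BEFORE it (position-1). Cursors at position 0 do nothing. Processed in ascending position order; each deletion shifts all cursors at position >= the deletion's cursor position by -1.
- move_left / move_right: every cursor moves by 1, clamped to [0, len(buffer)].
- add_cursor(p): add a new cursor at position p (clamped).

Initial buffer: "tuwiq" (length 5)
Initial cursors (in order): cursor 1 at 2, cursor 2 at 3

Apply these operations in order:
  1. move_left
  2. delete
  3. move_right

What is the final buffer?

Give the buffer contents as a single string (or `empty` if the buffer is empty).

Answer: wiq

Derivation:
After op 1 (move_left): buffer="tuwiq" (len 5), cursors c1@1 c2@2, authorship .....
After op 2 (delete): buffer="wiq" (len 3), cursors c1@0 c2@0, authorship ...
After op 3 (move_right): buffer="wiq" (len 3), cursors c1@1 c2@1, authorship ...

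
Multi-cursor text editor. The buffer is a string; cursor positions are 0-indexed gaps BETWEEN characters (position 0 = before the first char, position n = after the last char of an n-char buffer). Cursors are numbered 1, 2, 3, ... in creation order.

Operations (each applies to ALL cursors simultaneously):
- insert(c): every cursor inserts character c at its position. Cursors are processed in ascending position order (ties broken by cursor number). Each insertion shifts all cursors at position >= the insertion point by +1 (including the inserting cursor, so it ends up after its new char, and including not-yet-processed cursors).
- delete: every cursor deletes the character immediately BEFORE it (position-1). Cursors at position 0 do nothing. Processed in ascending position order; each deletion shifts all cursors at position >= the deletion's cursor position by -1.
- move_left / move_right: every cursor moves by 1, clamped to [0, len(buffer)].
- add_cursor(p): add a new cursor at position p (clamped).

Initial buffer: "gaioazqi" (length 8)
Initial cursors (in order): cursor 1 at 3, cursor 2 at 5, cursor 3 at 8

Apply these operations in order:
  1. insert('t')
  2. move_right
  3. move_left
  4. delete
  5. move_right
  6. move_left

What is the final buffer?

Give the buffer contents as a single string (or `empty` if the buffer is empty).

Answer: gaioazqt

Derivation:
After op 1 (insert('t')): buffer="gaitoatzqit" (len 11), cursors c1@4 c2@7 c3@11, authorship ...1..2...3
After op 2 (move_right): buffer="gaitoatzqit" (len 11), cursors c1@5 c2@8 c3@11, authorship ...1..2...3
After op 3 (move_left): buffer="gaitoatzqit" (len 11), cursors c1@4 c2@7 c3@10, authorship ...1..2...3
After op 4 (delete): buffer="gaioazqt" (len 8), cursors c1@3 c2@5 c3@7, authorship .......3
After op 5 (move_right): buffer="gaioazqt" (len 8), cursors c1@4 c2@6 c3@8, authorship .......3
After op 6 (move_left): buffer="gaioazqt" (len 8), cursors c1@3 c2@5 c3@7, authorship .......3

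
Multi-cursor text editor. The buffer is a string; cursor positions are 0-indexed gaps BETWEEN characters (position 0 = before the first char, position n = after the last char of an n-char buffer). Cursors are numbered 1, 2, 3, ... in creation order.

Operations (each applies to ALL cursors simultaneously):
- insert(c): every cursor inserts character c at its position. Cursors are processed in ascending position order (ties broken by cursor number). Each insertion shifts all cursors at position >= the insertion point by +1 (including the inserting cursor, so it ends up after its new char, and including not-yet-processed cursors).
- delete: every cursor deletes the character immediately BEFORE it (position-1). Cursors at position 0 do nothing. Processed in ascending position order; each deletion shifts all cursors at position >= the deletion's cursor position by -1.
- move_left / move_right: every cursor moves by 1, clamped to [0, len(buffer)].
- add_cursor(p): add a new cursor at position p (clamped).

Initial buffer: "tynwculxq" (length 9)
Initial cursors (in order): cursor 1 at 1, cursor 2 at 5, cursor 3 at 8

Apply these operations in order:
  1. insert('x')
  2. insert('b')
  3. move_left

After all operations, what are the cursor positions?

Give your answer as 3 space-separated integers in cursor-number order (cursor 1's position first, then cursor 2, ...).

Answer: 2 8 13

Derivation:
After op 1 (insert('x')): buffer="txynwcxulxxq" (len 12), cursors c1@2 c2@7 c3@11, authorship .1....2...3.
After op 2 (insert('b')): buffer="txbynwcxbulxxbq" (len 15), cursors c1@3 c2@9 c3@14, authorship .11....22...33.
After op 3 (move_left): buffer="txbynwcxbulxxbq" (len 15), cursors c1@2 c2@8 c3@13, authorship .11....22...33.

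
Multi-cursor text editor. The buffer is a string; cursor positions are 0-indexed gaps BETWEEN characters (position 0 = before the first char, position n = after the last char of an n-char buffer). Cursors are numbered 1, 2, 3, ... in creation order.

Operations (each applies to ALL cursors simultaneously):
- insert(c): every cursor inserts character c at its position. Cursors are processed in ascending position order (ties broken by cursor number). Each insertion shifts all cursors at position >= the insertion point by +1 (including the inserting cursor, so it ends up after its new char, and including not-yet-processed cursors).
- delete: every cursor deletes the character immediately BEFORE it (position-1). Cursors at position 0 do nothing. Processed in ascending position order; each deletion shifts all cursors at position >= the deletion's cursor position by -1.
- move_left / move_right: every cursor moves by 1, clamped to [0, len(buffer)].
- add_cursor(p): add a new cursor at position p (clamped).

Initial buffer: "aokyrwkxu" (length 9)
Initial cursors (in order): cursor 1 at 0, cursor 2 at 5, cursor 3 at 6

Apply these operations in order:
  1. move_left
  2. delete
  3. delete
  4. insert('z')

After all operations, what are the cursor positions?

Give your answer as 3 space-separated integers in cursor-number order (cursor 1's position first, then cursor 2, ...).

After op 1 (move_left): buffer="aokyrwkxu" (len 9), cursors c1@0 c2@4 c3@5, authorship .........
After op 2 (delete): buffer="aokwkxu" (len 7), cursors c1@0 c2@3 c3@3, authorship .......
After op 3 (delete): buffer="awkxu" (len 5), cursors c1@0 c2@1 c3@1, authorship .....
After op 4 (insert('z')): buffer="zazzwkxu" (len 8), cursors c1@1 c2@4 c3@4, authorship 1.23....

Answer: 1 4 4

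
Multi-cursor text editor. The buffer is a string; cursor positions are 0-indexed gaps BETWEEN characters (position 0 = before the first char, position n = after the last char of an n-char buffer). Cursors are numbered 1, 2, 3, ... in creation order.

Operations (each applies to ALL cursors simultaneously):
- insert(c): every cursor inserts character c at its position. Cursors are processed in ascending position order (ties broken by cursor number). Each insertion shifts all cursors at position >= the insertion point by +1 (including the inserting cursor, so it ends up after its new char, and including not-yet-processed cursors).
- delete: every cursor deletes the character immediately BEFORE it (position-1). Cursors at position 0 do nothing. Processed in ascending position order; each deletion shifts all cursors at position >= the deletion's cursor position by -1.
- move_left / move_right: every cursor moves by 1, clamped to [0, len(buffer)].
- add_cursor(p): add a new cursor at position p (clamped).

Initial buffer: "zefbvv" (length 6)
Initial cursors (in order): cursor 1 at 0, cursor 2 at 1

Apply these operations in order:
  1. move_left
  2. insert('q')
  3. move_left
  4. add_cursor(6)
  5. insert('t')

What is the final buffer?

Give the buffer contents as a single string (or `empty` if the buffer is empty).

After op 1 (move_left): buffer="zefbvv" (len 6), cursors c1@0 c2@0, authorship ......
After op 2 (insert('q')): buffer="qqzefbvv" (len 8), cursors c1@2 c2@2, authorship 12......
After op 3 (move_left): buffer="qqzefbvv" (len 8), cursors c1@1 c2@1, authorship 12......
After op 4 (add_cursor(6)): buffer="qqzefbvv" (len 8), cursors c1@1 c2@1 c3@6, authorship 12......
After op 5 (insert('t')): buffer="qttqzefbtvv" (len 11), cursors c1@3 c2@3 c3@9, authorship 1122....3..

Answer: qttqzefbtvv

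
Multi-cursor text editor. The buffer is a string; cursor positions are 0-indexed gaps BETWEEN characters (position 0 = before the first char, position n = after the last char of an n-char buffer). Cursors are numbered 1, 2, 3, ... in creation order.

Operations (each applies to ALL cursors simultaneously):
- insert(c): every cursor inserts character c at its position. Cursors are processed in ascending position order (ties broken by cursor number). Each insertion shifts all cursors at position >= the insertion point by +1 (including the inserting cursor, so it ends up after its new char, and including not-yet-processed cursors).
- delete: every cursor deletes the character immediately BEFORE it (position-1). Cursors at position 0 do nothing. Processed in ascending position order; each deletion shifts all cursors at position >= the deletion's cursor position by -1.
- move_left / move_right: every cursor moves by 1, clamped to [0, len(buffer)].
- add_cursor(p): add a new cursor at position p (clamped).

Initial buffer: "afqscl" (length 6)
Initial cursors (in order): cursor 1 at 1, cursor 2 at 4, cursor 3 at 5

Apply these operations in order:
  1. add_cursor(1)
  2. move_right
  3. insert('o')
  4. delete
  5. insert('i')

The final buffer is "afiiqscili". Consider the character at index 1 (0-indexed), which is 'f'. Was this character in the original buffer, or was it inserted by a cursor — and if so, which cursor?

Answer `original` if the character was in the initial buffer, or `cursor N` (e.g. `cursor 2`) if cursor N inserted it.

Answer: original

Derivation:
After op 1 (add_cursor(1)): buffer="afqscl" (len 6), cursors c1@1 c4@1 c2@4 c3@5, authorship ......
After op 2 (move_right): buffer="afqscl" (len 6), cursors c1@2 c4@2 c2@5 c3@6, authorship ......
After op 3 (insert('o')): buffer="afooqscolo" (len 10), cursors c1@4 c4@4 c2@8 c3@10, authorship ..14...2.3
After op 4 (delete): buffer="afqscl" (len 6), cursors c1@2 c4@2 c2@5 c3@6, authorship ......
After op 5 (insert('i')): buffer="afiiqscili" (len 10), cursors c1@4 c4@4 c2@8 c3@10, authorship ..14...2.3
Authorship (.=original, N=cursor N): . . 1 4 . . . 2 . 3
Index 1: author = original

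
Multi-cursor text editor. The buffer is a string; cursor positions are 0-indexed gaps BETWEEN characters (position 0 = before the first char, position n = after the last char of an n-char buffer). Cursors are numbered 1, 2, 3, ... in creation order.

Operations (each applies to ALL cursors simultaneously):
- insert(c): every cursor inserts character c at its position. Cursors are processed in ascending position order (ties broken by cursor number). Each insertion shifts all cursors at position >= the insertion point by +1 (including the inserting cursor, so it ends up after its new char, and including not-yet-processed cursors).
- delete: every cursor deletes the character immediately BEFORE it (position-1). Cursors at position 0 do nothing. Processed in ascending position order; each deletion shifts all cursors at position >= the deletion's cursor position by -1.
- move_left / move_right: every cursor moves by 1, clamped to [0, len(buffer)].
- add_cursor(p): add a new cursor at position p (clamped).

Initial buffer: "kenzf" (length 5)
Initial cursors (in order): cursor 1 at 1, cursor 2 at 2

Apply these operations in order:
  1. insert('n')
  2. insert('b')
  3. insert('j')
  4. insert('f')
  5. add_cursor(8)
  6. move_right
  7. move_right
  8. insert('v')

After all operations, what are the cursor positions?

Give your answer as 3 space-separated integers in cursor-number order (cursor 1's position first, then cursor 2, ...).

After op 1 (insert('n')): buffer="knennzf" (len 7), cursors c1@2 c2@4, authorship .1.2...
After op 2 (insert('b')): buffer="knbenbnzf" (len 9), cursors c1@3 c2@6, authorship .11.22...
After op 3 (insert('j')): buffer="knbjenbjnzf" (len 11), cursors c1@4 c2@8, authorship .111.222...
After op 4 (insert('f')): buffer="knbjfenbjfnzf" (len 13), cursors c1@5 c2@10, authorship .1111.2222...
After op 5 (add_cursor(8)): buffer="knbjfenbjfnzf" (len 13), cursors c1@5 c3@8 c2@10, authorship .1111.2222...
After op 6 (move_right): buffer="knbjfenbjfnzf" (len 13), cursors c1@6 c3@9 c2@11, authorship .1111.2222...
After op 7 (move_right): buffer="knbjfenbjfnzf" (len 13), cursors c1@7 c3@10 c2@12, authorship .1111.2222...
After op 8 (insert('v')): buffer="knbjfenvbjfvnzvf" (len 16), cursors c1@8 c3@12 c2@15, authorship .1111.212223..2.

Answer: 8 15 12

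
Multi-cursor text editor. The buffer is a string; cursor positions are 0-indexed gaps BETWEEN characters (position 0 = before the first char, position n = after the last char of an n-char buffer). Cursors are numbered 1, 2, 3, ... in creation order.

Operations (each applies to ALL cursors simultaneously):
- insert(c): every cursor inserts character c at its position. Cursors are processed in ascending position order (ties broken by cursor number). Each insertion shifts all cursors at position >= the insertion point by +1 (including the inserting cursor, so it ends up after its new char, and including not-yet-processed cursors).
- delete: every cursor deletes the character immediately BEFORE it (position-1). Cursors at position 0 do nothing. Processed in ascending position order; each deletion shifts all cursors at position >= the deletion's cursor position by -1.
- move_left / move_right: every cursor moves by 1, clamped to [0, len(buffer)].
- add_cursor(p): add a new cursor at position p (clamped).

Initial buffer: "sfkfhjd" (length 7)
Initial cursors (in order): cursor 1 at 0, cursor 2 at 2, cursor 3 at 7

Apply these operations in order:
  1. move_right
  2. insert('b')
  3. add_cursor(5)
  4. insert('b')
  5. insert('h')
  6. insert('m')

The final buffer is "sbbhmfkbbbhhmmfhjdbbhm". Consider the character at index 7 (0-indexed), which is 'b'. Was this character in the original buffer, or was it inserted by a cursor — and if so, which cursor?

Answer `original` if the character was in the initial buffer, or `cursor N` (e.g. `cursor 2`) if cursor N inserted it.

Answer: cursor 2

Derivation:
After op 1 (move_right): buffer="sfkfhjd" (len 7), cursors c1@1 c2@3 c3@7, authorship .......
After op 2 (insert('b')): buffer="sbfkbfhjdb" (len 10), cursors c1@2 c2@5 c3@10, authorship .1..2....3
After op 3 (add_cursor(5)): buffer="sbfkbfhjdb" (len 10), cursors c1@2 c2@5 c4@5 c3@10, authorship .1..2....3
After op 4 (insert('b')): buffer="sbbfkbbbfhjdbb" (len 14), cursors c1@3 c2@8 c4@8 c3@14, authorship .11..224....33
After op 5 (insert('h')): buffer="sbbhfkbbbhhfhjdbbh" (len 18), cursors c1@4 c2@11 c4@11 c3@18, authorship .111..22424....333
After op 6 (insert('m')): buffer="sbbhmfkbbbhhmmfhjdbbhm" (len 22), cursors c1@5 c2@14 c4@14 c3@22, authorship .1111..2242424....3333
Authorship (.=original, N=cursor N): . 1 1 1 1 . . 2 2 4 2 4 2 4 . . . . 3 3 3 3
Index 7: author = 2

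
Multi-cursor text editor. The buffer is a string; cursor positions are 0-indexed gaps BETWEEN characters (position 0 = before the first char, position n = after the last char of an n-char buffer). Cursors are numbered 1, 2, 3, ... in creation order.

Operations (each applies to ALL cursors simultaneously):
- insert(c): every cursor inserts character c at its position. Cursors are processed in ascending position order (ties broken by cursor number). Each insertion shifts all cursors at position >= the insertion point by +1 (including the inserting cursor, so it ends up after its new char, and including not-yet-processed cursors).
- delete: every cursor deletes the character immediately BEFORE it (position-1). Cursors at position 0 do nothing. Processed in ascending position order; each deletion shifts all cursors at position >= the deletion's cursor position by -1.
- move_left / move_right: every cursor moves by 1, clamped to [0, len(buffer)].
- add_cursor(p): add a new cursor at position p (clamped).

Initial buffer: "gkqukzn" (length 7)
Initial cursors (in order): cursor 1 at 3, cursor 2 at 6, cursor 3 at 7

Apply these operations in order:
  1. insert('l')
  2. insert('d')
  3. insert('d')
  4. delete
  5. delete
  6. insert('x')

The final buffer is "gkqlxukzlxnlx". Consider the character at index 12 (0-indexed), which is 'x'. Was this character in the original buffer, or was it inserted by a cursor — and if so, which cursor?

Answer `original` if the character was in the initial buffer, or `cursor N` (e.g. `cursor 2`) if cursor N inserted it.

After op 1 (insert('l')): buffer="gkqlukzlnl" (len 10), cursors c1@4 c2@8 c3@10, authorship ...1...2.3
After op 2 (insert('d')): buffer="gkqldukzldnld" (len 13), cursors c1@5 c2@10 c3@13, authorship ...11...22.33
After op 3 (insert('d')): buffer="gkqlddukzlddnldd" (len 16), cursors c1@6 c2@12 c3@16, authorship ...111...222.333
After op 4 (delete): buffer="gkqldukzldnld" (len 13), cursors c1@5 c2@10 c3@13, authorship ...11...22.33
After op 5 (delete): buffer="gkqlukzlnl" (len 10), cursors c1@4 c2@8 c3@10, authorship ...1...2.3
After op 6 (insert('x')): buffer="gkqlxukzlxnlx" (len 13), cursors c1@5 c2@10 c3@13, authorship ...11...22.33
Authorship (.=original, N=cursor N): . . . 1 1 . . . 2 2 . 3 3
Index 12: author = 3

Answer: cursor 3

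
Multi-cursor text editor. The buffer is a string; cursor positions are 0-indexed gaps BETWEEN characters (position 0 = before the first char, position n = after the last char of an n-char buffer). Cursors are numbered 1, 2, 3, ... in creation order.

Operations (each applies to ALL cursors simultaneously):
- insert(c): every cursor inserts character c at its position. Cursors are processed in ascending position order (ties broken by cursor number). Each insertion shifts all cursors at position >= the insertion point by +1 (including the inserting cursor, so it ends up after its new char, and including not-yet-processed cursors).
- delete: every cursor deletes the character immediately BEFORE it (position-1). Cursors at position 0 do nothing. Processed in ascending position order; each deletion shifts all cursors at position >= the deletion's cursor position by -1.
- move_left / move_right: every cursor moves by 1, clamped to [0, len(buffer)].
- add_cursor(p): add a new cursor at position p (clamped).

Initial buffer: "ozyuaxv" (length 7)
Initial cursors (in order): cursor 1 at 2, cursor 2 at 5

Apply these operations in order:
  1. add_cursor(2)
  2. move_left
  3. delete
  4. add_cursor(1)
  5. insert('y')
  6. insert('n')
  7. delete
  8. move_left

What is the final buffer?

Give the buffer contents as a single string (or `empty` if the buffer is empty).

After op 1 (add_cursor(2)): buffer="ozyuaxv" (len 7), cursors c1@2 c3@2 c2@5, authorship .......
After op 2 (move_left): buffer="ozyuaxv" (len 7), cursors c1@1 c3@1 c2@4, authorship .......
After op 3 (delete): buffer="zyaxv" (len 5), cursors c1@0 c3@0 c2@2, authorship .....
After op 4 (add_cursor(1)): buffer="zyaxv" (len 5), cursors c1@0 c3@0 c4@1 c2@2, authorship .....
After op 5 (insert('y')): buffer="yyzyyyaxv" (len 9), cursors c1@2 c3@2 c4@4 c2@6, authorship 13.4.2...
After op 6 (insert('n')): buffer="yynnzynyynaxv" (len 13), cursors c1@4 c3@4 c4@7 c2@10, authorship 1313.44.22...
After op 7 (delete): buffer="yyzyyyaxv" (len 9), cursors c1@2 c3@2 c4@4 c2@6, authorship 13.4.2...
After op 8 (move_left): buffer="yyzyyyaxv" (len 9), cursors c1@1 c3@1 c4@3 c2@5, authorship 13.4.2...

Answer: yyzyyyaxv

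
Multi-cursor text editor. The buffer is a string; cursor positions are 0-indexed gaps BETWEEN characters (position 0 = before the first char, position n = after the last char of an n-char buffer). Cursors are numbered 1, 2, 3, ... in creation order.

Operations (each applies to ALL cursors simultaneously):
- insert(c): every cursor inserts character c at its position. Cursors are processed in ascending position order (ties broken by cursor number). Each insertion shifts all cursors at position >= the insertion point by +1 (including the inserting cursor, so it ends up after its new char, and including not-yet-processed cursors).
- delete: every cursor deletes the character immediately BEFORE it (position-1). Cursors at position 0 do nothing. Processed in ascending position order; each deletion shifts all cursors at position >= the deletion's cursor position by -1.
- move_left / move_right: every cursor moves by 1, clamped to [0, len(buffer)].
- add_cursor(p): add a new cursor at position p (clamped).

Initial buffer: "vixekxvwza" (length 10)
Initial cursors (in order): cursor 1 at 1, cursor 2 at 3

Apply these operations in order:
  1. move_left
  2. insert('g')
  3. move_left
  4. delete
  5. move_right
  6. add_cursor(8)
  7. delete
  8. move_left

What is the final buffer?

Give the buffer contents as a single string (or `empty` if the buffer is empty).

Answer: vxekxwza

Derivation:
After op 1 (move_left): buffer="vixekxvwza" (len 10), cursors c1@0 c2@2, authorship ..........
After op 2 (insert('g')): buffer="gvigxekxvwza" (len 12), cursors c1@1 c2@4, authorship 1..2........
After op 3 (move_left): buffer="gvigxekxvwza" (len 12), cursors c1@0 c2@3, authorship 1..2........
After op 4 (delete): buffer="gvgxekxvwza" (len 11), cursors c1@0 c2@2, authorship 1.2........
After op 5 (move_right): buffer="gvgxekxvwza" (len 11), cursors c1@1 c2@3, authorship 1.2........
After op 6 (add_cursor(8)): buffer="gvgxekxvwza" (len 11), cursors c1@1 c2@3 c3@8, authorship 1.2........
After op 7 (delete): buffer="vxekxwza" (len 8), cursors c1@0 c2@1 c3@5, authorship ........
After op 8 (move_left): buffer="vxekxwza" (len 8), cursors c1@0 c2@0 c3@4, authorship ........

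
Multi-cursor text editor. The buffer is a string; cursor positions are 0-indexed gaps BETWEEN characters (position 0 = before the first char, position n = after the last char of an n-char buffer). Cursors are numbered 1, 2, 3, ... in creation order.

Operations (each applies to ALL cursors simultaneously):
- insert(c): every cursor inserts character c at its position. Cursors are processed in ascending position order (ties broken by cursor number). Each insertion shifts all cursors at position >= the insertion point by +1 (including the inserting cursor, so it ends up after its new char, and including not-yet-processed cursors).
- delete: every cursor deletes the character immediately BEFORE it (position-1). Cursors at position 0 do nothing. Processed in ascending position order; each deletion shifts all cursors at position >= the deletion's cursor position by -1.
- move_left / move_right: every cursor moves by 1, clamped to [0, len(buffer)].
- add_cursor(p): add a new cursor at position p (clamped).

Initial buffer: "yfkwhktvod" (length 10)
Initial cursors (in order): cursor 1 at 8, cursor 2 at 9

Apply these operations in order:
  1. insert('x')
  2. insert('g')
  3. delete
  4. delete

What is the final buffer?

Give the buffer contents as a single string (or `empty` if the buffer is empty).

After op 1 (insert('x')): buffer="yfkwhktvxoxd" (len 12), cursors c1@9 c2@11, authorship ........1.2.
After op 2 (insert('g')): buffer="yfkwhktvxgoxgd" (len 14), cursors c1@10 c2@13, authorship ........11.22.
After op 3 (delete): buffer="yfkwhktvxoxd" (len 12), cursors c1@9 c2@11, authorship ........1.2.
After op 4 (delete): buffer="yfkwhktvod" (len 10), cursors c1@8 c2@9, authorship ..........

Answer: yfkwhktvod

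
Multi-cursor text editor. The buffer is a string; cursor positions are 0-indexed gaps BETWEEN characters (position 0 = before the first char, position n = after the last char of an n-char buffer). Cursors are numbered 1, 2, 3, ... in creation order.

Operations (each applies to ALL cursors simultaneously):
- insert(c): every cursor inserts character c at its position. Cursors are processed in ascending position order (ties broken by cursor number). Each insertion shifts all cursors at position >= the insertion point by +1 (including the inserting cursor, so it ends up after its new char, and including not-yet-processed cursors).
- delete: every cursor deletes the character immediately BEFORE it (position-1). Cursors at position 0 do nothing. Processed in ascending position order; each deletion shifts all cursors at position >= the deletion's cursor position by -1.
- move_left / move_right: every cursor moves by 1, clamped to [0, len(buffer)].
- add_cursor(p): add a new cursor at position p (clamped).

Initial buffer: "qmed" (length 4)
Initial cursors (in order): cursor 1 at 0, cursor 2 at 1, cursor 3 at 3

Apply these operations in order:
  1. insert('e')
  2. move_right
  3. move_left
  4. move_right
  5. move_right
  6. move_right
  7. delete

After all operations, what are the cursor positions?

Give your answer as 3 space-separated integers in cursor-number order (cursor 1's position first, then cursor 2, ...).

Answer: 3 4 4

Derivation:
After op 1 (insert('e')): buffer="eqemeed" (len 7), cursors c1@1 c2@3 c3@6, authorship 1.2..3.
After op 2 (move_right): buffer="eqemeed" (len 7), cursors c1@2 c2@4 c3@7, authorship 1.2..3.
After op 3 (move_left): buffer="eqemeed" (len 7), cursors c1@1 c2@3 c3@6, authorship 1.2..3.
After op 4 (move_right): buffer="eqemeed" (len 7), cursors c1@2 c2@4 c3@7, authorship 1.2..3.
After op 5 (move_right): buffer="eqemeed" (len 7), cursors c1@3 c2@5 c3@7, authorship 1.2..3.
After op 6 (move_right): buffer="eqemeed" (len 7), cursors c1@4 c2@6 c3@7, authorship 1.2..3.
After op 7 (delete): buffer="eqee" (len 4), cursors c1@3 c2@4 c3@4, authorship 1.2.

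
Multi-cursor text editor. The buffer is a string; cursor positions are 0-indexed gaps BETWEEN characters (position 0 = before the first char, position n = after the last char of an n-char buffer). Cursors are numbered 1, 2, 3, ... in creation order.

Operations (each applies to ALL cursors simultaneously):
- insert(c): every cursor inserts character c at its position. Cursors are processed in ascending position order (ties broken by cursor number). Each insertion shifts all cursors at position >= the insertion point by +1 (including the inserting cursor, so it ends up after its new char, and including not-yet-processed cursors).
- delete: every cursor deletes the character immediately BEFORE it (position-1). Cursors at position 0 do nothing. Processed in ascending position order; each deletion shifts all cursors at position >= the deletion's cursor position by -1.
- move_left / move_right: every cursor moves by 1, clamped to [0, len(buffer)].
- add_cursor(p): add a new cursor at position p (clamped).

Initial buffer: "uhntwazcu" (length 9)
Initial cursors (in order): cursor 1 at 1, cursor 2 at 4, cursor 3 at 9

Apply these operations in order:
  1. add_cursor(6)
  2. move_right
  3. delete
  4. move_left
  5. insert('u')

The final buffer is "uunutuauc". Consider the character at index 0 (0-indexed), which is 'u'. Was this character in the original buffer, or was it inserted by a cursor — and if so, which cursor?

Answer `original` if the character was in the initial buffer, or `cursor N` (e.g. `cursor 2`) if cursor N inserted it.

After op 1 (add_cursor(6)): buffer="uhntwazcu" (len 9), cursors c1@1 c2@4 c4@6 c3@9, authorship .........
After op 2 (move_right): buffer="uhntwazcu" (len 9), cursors c1@2 c2@5 c4@7 c3@9, authorship .........
After op 3 (delete): buffer="untac" (len 5), cursors c1@1 c2@3 c4@4 c3@5, authorship .....
After op 4 (move_left): buffer="untac" (len 5), cursors c1@0 c2@2 c4@3 c3@4, authorship .....
After op 5 (insert('u')): buffer="uunutuauc" (len 9), cursors c1@1 c2@4 c4@6 c3@8, authorship 1..2.4.3.
Authorship (.=original, N=cursor N): 1 . . 2 . 4 . 3 .
Index 0: author = 1

Answer: cursor 1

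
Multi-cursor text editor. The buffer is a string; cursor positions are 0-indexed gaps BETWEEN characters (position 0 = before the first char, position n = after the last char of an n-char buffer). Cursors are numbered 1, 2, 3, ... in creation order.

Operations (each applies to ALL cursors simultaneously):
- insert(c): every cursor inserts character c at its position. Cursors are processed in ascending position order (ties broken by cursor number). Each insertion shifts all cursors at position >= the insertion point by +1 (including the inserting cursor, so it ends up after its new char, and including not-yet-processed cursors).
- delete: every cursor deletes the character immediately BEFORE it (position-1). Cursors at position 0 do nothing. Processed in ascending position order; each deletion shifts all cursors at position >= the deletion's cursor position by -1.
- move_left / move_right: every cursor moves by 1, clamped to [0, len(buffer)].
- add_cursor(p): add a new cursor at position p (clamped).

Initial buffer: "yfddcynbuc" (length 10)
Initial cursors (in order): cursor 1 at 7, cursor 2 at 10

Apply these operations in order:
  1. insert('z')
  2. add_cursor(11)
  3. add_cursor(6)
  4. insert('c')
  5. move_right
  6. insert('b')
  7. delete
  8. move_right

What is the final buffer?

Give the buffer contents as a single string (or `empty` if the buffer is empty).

After op 1 (insert('z')): buffer="yfddcynzbucz" (len 12), cursors c1@8 c2@12, authorship .......1...2
After op 2 (add_cursor(11)): buffer="yfddcynzbucz" (len 12), cursors c1@8 c3@11 c2@12, authorship .......1...2
After op 3 (add_cursor(6)): buffer="yfddcynzbucz" (len 12), cursors c4@6 c1@8 c3@11 c2@12, authorship .......1...2
After op 4 (insert('c')): buffer="yfddcycnzcbucczc" (len 16), cursors c4@7 c1@10 c3@14 c2@16, authorship ......4.11...322
After op 5 (move_right): buffer="yfddcycnzcbucczc" (len 16), cursors c4@8 c1@11 c3@15 c2@16, authorship ......4.11...322
After op 6 (insert('b')): buffer="yfddcycnbzcbbucczbcb" (len 20), cursors c4@9 c1@13 c3@18 c2@20, authorship ......4.411.1..32322
After op 7 (delete): buffer="yfddcycnzcbucczc" (len 16), cursors c4@8 c1@11 c3@15 c2@16, authorship ......4.11...322
After op 8 (move_right): buffer="yfddcycnzcbucczc" (len 16), cursors c4@9 c1@12 c2@16 c3@16, authorship ......4.11...322

Answer: yfddcycnzcbucczc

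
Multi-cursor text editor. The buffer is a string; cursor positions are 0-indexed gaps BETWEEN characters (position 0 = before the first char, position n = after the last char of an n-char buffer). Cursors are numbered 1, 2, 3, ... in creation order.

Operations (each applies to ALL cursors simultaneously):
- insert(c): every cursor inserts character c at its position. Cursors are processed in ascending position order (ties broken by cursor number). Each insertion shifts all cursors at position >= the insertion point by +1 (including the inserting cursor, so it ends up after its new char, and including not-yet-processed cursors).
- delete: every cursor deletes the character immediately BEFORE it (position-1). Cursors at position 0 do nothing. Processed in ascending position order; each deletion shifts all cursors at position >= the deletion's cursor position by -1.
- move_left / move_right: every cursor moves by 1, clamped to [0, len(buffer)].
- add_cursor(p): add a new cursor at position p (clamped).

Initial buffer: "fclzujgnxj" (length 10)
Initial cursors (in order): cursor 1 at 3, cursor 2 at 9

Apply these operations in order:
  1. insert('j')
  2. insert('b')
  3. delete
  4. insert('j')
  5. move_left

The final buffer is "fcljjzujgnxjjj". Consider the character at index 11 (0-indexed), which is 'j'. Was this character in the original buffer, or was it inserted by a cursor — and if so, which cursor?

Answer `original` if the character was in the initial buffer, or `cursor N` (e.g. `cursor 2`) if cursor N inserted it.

After op 1 (insert('j')): buffer="fcljzujgnxjj" (len 12), cursors c1@4 c2@11, authorship ...1......2.
After op 2 (insert('b')): buffer="fcljbzujgnxjbj" (len 14), cursors c1@5 c2@13, authorship ...11......22.
After op 3 (delete): buffer="fcljzujgnxjj" (len 12), cursors c1@4 c2@11, authorship ...1......2.
After op 4 (insert('j')): buffer="fcljjzujgnxjjj" (len 14), cursors c1@5 c2@13, authorship ...11......22.
After op 5 (move_left): buffer="fcljjzujgnxjjj" (len 14), cursors c1@4 c2@12, authorship ...11......22.
Authorship (.=original, N=cursor N): . . . 1 1 . . . . . . 2 2 .
Index 11: author = 2

Answer: cursor 2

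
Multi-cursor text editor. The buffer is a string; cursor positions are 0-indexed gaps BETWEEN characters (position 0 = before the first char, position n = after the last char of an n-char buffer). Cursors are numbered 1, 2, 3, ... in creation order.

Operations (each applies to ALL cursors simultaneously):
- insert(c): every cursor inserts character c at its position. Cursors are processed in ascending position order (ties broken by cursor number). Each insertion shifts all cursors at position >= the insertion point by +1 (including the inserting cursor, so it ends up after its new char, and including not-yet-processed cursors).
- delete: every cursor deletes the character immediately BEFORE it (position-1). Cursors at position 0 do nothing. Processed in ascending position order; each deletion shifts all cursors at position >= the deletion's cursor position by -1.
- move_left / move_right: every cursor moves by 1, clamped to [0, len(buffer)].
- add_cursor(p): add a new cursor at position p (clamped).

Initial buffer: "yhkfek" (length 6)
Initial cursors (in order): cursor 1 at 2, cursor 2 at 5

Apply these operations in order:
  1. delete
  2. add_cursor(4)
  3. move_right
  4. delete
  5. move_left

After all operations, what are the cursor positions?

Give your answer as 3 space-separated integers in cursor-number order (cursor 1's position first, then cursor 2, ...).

After op 1 (delete): buffer="ykfk" (len 4), cursors c1@1 c2@3, authorship ....
After op 2 (add_cursor(4)): buffer="ykfk" (len 4), cursors c1@1 c2@3 c3@4, authorship ....
After op 3 (move_right): buffer="ykfk" (len 4), cursors c1@2 c2@4 c3@4, authorship ....
After op 4 (delete): buffer="y" (len 1), cursors c1@1 c2@1 c3@1, authorship .
After op 5 (move_left): buffer="y" (len 1), cursors c1@0 c2@0 c3@0, authorship .

Answer: 0 0 0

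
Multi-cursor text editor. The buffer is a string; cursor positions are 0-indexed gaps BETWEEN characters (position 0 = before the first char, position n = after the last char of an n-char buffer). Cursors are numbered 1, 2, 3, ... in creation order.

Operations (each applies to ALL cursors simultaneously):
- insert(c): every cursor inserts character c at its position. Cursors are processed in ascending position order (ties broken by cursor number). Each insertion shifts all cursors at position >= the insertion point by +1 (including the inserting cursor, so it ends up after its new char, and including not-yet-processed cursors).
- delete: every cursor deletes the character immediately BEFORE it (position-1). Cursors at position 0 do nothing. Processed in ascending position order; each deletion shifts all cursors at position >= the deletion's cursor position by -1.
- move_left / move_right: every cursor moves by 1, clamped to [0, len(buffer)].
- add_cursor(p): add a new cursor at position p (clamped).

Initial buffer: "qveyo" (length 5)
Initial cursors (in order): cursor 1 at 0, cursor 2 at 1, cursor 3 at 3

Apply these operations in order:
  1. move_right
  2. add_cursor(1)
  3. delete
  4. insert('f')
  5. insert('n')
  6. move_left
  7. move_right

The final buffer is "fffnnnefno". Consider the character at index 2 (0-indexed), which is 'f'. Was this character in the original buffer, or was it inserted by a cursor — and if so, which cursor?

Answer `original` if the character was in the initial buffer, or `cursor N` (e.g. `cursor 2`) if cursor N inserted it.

Answer: cursor 4

Derivation:
After op 1 (move_right): buffer="qveyo" (len 5), cursors c1@1 c2@2 c3@4, authorship .....
After op 2 (add_cursor(1)): buffer="qveyo" (len 5), cursors c1@1 c4@1 c2@2 c3@4, authorship .....
After op 3 (delete): buffer="eo" (len 2), cursors c1@0 c2@0 c4@0 c3@1, authorship ..
After op 4 (insert('f')): buffer="fffefo" (len 6), cursors c1@3 c2@3 c4@3 c3@5, authorship 124.3.
After op 5 (insert('n')): buffer="fffnnnefno" (len 10), cursors c1@6 c2@6 c4@6 c3@9, authorship 124124.33.
After op 6 (move_left): buffer="fffnnnefno" (len 10), cursors c1@5 c2@5 c4@5 c3@8, authorship 124124.33.
After op 7 (move_right): buffer="fffnnnefno" (len 10), cursors c1@6 c2@6 c4@6 c3@9, authorship 124124.33.
Authorship (.=original, N=cursor N): 1 2 4 1 2 4 . 3 3 .
Index 2: author = 4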